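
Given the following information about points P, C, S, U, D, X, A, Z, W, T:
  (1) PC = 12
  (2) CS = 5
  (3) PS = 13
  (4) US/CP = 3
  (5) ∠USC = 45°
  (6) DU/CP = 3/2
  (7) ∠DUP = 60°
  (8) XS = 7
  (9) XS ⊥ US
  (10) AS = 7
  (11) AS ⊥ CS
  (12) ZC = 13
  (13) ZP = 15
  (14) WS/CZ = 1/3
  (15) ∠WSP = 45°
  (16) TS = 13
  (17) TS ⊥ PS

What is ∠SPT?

Step 1: By the law of cosines on triangle PST: PT² = 13² + 13² − 2·13·13·cos(90°) = 338, so PT = 13·√2.
Step 2: By the inverse law of cosines on triangle SPT: cos(∠SPT) = (13² + (13·√2)² − 13²) / (2·13·13·√2) = 338/478 = 0.7071, so ∠SPT = 45°.

Therefore, the measure of angle ∠SPT = 45°.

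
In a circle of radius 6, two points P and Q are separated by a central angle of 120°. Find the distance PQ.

Chord length = 2r sin(θ/2)
= 2 × 6 × sin(120°/2)
= 2 × 6 × sin(60°)
= 6*sqrt(3)

6*sqrt(3)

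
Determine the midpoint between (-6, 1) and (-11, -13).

M = ((x₁ + x₂)/2, (y₁ + y₂)/2)
= ((-6 + -11)/2, (1 + -13)/2)
= (-17/2, -12/2) = (-17/2, -6)

(-17/2, -6)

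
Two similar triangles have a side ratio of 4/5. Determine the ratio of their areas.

Area ratio = (side ratio)^2 = (4/5)^2 = 16:25.

16:25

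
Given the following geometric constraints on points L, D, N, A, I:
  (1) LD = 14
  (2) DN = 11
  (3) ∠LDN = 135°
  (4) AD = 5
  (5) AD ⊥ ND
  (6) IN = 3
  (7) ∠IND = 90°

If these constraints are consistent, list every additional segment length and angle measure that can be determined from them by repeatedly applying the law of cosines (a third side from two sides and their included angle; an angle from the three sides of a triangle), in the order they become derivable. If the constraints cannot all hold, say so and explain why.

The constraints are consistent. Derivable facts, in order:
After 1 step:
- DI = √130
- LN ≈ 23.13
- NA = √146
After 2 steps:
- ∠AND = 24.44°
- ∠DAN = 65.56°
- ∠DIN = 74.74°
- ∠DLN = 19.65°
- ∠DNL = 25.35°
- ∠IDN = 15.26°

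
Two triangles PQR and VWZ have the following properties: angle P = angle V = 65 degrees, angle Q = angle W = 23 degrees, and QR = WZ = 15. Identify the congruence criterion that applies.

The given information provides:
angle P = angle V = 65 degrees, angle Q = angle W = 23 degrees, and QR = WZ = 15
This matches the AAS congruence theorem.
Two pairs of corresponding angles and a non-included side are equal (Angle-Angle-Side).

AAS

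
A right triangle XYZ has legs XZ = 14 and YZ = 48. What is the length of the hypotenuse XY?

By the Pythagorean theorem: XY^2 = XZ^2 + YZ^2
XY^2 = 14^2 + 48^2 = 196 + 2304 = 2500
XY = sqrt(2500) = 50

50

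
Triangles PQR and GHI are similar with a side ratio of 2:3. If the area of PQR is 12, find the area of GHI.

For similar figures, the area ratio equals the square of the side ratio.
Side ratio (PQR to GHI) = 2:3, so area ratio = 2^2:3^2 = 4:9.
If the area of PQR is 12, then the area of GHI = 12 * (9/4) = 27.

27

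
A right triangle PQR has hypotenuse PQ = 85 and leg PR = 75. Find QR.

By the Pythagorean theorem: QR^2 = PQ^2 - PR^2
QR^2 = 85^2 - 75^2 = 7225 - 5625 = 1600
QR = sqrt(1600) = 40

40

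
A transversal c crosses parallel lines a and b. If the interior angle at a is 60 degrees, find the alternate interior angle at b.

Alternate interior angles are equal: 60 degrees.

60 degrees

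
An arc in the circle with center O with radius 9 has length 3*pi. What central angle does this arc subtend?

Arc length L = 2πr × θ/360, so θ = 360L / (2πr).
θ = 360 × 3*pi / (2π × 9)
θ = 60°
θ = 60°

60°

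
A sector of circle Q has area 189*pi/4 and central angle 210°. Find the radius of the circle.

r² = 360 × 189*pi/4 / (π × 210) = 81, so r = 9.

9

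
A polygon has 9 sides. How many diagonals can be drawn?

Each of the 9 vertices connects to 6 non-adjacent vertices via diagonals.
Total connections = 9 × 6 = 54, but each diagonal is counted twice.
Number of diagonals = 54 / 2 = 27.

27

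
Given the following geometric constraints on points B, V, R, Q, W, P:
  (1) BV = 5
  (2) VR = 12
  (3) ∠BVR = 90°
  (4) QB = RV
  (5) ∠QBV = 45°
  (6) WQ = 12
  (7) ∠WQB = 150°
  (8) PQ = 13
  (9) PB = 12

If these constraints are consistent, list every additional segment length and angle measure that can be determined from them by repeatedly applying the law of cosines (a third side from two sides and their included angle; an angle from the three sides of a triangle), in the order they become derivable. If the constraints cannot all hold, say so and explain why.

The constraints are consistent. Derivable facts, in order:
After 1 step:
- BR = 13
- BW ≈ 23.18
- VQ ≈ 9.17
- ∠BPQ = 57.2°
- ∠BQP = 57.2°
- ∠PBQ = 65.59°
After 2 steps:
- ∠BQV = 22.67°
- ∠BRV = 22.62°
- ∠BVQ = 112.33°
- ∠BWQ = 15°
- ∠QBW = 15°
- ∠RBV = 67.38°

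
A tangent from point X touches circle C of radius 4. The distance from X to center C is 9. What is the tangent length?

tangent = √(d² - r²) = √(9² - 4²) = √(81 - 16) = √65 = sqrt(65)

sqrt(65)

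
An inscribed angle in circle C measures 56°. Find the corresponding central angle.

The inscribed angle theorem states that a central angle is always twice any inscribed angle that subtends the same arc.
Since the inscribed angle is 56°, the central angle = 2 × 56° = 112°.

112°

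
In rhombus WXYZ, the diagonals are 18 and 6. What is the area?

Area of a rhombus = (d1 * d2) / 2
Area = (18 * 6) / 2
Area = 108 / 2
Area = 54

54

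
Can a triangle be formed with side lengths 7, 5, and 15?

No.
The triangle inequality is violated: 7 + 5 = 12 ≤ 15.
These lengths cannot form a triangle.

No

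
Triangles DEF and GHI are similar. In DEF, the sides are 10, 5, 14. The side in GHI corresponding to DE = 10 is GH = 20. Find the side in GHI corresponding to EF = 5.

Since the triangles are similar, the ratio of corresponding sides is constant.
Scale factor k = GH / DE = 20 / 10 = 2
HI = k * EF = 2 * 5 = 10

10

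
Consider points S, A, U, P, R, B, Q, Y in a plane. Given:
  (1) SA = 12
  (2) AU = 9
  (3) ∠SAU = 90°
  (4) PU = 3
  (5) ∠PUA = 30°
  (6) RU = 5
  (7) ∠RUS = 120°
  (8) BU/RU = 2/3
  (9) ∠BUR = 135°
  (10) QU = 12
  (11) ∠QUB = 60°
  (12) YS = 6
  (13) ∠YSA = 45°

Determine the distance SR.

Step 1: By the law of cosines on triangle UAS: US² = 9² + 12² − 2·9·12·cos(90°) = 225, so US = 15.
Step 2: By the law of cosines on triangle SUR: SR² = 15² + 5² − 2·15·5·cos(120°) = 325, so SR = 5·√13.

Therefore, the length of SR = 5·√13.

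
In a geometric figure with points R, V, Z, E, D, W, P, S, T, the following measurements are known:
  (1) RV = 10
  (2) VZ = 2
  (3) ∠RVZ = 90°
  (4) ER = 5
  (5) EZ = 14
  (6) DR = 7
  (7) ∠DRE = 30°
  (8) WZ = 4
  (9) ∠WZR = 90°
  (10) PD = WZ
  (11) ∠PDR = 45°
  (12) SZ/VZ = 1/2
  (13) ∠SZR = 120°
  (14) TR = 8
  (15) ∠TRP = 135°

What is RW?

Step 1: By the law of cosines on triangle ZVR: ZR² = 2² + 10² − 2·2·10·cos(90°) = 104, so ZR = 2·√26.
Step 2: By the law of cosines on triangle RZW: RW² = (2·√26)² + 4² − 2·2·√26·4·cos(90°) = 120, so RW = 2·√30.

Therefore, the length of RW = 2·√30.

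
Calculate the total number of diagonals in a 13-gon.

Total line segments between 13 vertices = C(13,2) = 78.
Subtract the 13 sides: 78 - 13 = 65 diagonals.

65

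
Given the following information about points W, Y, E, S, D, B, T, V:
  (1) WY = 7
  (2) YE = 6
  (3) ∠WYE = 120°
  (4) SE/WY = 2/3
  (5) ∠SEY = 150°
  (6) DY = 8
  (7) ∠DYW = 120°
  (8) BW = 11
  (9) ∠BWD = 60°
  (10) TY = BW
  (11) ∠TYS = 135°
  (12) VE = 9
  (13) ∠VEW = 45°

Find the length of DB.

Step 1: By the law of cosines on triangle DYW: DW² = 8² + 7² − 2·8·7·cos(120°) = 169, so DW = 13.
Step 2: By the law of cosines on triangle DWB: DB² = 13² + 11² − 2·13·11·cos(60°) = 147, so DB = 7·√3.

Therefore, the length of DB = 7·√3.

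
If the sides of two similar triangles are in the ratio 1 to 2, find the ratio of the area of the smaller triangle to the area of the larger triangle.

The ratio of areas of similar triangles equals the square of the side ratio.
Side ratio = 1:2
Area ratio = (1/2)^2 = 1/4 = 1:4

1:4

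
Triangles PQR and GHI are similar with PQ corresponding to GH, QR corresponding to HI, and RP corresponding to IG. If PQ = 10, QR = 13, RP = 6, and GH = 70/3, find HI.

Similar triangles have proportional sides. Setting up the proportion:
GH / PQ = HI / QR
70/3 / 10 = HI / 13
HI = 13 * 70/3 / 10 = 91/3.

91/3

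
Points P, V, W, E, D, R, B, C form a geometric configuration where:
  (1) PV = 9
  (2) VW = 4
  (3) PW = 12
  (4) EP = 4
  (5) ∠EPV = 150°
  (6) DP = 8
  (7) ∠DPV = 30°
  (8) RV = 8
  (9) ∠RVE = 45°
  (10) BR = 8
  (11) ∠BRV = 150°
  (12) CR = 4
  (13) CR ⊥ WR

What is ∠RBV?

Step 1: By the law of cosines on triangle BRV: BV² = 8² + 8² − 2·8·8·cos(150°) = 238.85, so BV ≈ 15.45.
Step 2: By the inverse law of cosines on triangle RBV: cos(∠RBV) = (8² + 15.45² − 8²) / (2·8·15.45) = 238.85/247.28 = 0.9659, so ∠RBV = 15°.

Therefore, the measure of angle ∠RBV = 15°.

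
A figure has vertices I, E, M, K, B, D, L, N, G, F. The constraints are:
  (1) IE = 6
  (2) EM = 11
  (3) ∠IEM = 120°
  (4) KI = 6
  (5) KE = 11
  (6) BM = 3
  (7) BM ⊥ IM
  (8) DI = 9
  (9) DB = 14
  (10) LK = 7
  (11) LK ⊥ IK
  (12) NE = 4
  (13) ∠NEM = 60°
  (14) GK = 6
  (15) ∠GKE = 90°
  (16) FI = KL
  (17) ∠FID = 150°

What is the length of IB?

Step 1: By the law of cosines on triangle IEM: IM² = 6² + 11² − 2·6·11·cos(120°) = 223, so IM ≈ 14.93.
Step 2: By the law of cosines on triangle IMB: IB² = 14.93² + 3² − 2·14.93·3·cos(90°) = 232, so IB = 2·√58.

Therefore, the length of IB = 2·√58.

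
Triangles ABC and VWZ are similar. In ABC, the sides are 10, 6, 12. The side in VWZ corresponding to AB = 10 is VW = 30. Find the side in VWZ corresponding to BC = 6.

k = 30/10 = 3. WZ = 3 * 6 = 18.

18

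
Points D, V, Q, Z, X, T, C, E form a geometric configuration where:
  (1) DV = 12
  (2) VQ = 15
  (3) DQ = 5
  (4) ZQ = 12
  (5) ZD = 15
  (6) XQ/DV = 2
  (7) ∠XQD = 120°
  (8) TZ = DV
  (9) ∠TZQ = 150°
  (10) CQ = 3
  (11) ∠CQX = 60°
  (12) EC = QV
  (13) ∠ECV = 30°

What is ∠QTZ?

From the given relations: TZ = DV = 12.
Step 1: By the law of cosines on triangle TZQ: TQ² = 12² + 12² − 2·12·12·cos(150°) = 537.42, so TQ ≈ 23.18.
Step 2: By the inverse law of cosines on triangle QTZ: cos(∠QTZ) = (23.18² + 12² − 12²) / (2·23.18·12) = 537.42/556.37 = 0.9659, so ∠QTZ = 15°.

Therefore, the measure of angle ∠QTZ = 15°.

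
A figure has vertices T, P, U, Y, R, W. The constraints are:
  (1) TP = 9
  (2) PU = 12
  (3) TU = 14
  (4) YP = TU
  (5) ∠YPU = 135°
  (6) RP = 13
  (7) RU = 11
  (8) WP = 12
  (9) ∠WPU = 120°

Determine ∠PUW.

Step 1: By the law of cosines on triangle UPW: UW² = 12² + 12² − 2·12·12·cos(120°) = 432, so UW = 12·√3.
Step 2: By the inverse law of cosines on triangle PUW: cos(∠PUW) = (12² + (12·√3)² − 12²) / (2·12·12·√3) = 432/498.83 = 0.866, so ∠PUW = 30°.

Therefore, the measure of angle ∠PUW = 30°.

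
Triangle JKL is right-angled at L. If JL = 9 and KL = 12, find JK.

JK = sqrt(9^2 + 12^2) = sqrt(225) = 15

15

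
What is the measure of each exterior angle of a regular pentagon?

Each exterior angle of a regular n-gon is 360 / n.
For n = 5: 360 / 5 = 72 degrees.

72 degrees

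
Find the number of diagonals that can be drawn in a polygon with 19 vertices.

Each of the 19 vertices connects to 16 non-adjacent vertices via diagonals.
Total connections = 19 × 16 = 304, but each diagonal is counted twice.
Number of diagonals = 304 / 2 = 152.

152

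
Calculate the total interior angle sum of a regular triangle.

The sum of interior angles of an n-sided polygon is (n - 2) * 180.
For n = 3: (3 - 2) * 180 = 1 * 180 = 180 degrees.

180 degrees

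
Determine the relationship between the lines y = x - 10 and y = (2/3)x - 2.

Slope of line 1: m1 = 1
Slope of line 2: m2 = 2/3
m1 != m2 (1 != 2/3), so not parallel.
m1 * m2 = (1) * (2/3) = 2/3 != -1, so not perpendicular.
The lines are neither parallel nor perpendicular.

Neither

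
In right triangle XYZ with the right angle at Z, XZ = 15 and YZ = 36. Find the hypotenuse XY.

In a right triangle, the square of the hypotenuse equals the sum of the squares of the two legs.
The legs are 15 and 36, so the hypotenuse = sqrt(225 + 1296) = sqrt(1521) = 39.

39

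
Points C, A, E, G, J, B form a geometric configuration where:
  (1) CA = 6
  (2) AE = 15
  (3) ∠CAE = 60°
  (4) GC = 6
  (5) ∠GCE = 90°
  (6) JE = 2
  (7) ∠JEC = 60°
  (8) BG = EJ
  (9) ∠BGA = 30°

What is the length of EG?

Step 1: By the law of cosines on triangle EAC: EC² = 15² + 6² − 2·15·6·cos(60°) = 171, so EC = 3·√19.
Step 2: By the law of cosines on triangle ECG: EG² = (3·√19)² + 6² − 2·3·√19·6·cos(90°) = 207, so EG = 3·√23.

Therefore, the length of EG = 3·√23.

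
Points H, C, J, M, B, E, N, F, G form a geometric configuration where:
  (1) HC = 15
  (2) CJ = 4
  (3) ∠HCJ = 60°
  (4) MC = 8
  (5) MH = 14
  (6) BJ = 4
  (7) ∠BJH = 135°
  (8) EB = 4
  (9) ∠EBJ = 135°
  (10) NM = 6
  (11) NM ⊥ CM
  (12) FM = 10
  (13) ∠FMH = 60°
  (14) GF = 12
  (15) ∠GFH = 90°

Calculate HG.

Step 1: By the law of cosines on triangle FMH: FH² = 10² + 14² − 2·10·14·cos(60°) = 156, so FH = 2·√39.
Step 2: By the law of cosines on triangle HFG: HG² = (2·√39)² + 12² − 2·2·√39·12·cos(90°) = 300, so HG = 10·√3.

Therefore, the length of HG = 10·√3.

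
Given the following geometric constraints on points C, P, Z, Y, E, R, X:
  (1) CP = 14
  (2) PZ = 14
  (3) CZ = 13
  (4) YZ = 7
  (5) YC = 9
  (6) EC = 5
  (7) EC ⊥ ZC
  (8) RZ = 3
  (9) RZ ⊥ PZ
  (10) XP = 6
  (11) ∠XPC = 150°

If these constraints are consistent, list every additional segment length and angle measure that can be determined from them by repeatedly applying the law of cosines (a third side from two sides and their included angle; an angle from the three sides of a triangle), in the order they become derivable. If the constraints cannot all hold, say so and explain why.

The constraints are consistent. Derivable facts, in order:
After 1 step:
- CX ≈ 19.43
- PR ≈ 14.32
- ZE = √194
- ∠CPZ = 55.33°
- ∠CYZ = 108.03°
- ∠CZP = 62.34°
- ∠CZY = 41.17°
- ∠PCZ = 62.34°
- ∠YCZ = 30.8°
After 2 steps:
- ∠CEZ = 68.96°
- ∠CXP = 21.12°
- ∠CZE = 21.04°
- ∠PCX = 8.88°
- ∠PRZ = 77.91°
- ∠RPZ = 12.09°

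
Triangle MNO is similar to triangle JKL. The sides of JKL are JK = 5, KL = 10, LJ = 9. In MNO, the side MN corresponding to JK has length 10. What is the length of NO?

k = 10/5 = 2. NO = 2 * 10 = 20.

20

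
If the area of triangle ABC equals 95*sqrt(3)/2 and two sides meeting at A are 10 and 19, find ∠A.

Area = (1/2) * a * b * sin(C)
sin(C) = 2 * Area / (a * b)
sin(C) = 2 * 95*sqrt(3)/2 / (10 * 19)
sin(C) = sqrt(3)/2
C = arcsin(sqrt(3)/2) = 60°
Since sin(180° - C) = sin(C), the obtuse angle 120° gives the same area, so C = 60° or C = 120°.

60° or 120°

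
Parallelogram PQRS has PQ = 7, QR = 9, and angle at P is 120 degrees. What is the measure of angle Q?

In a parallelogram, consecutive angles are supplementary (sum to 180°).
angle Q = 180 - angle P
angle Q = 180 - 120
angle Q = 60 degrees

60 degrees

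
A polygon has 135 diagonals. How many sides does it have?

Using d = n(n - 3)/2, we solve 135 = n(n - 3)/2.
So n(n - 3) = 270.
Testing n = 18: 18 * 15 = 270 = 270. Correct.
The polygon has 18 sides.

18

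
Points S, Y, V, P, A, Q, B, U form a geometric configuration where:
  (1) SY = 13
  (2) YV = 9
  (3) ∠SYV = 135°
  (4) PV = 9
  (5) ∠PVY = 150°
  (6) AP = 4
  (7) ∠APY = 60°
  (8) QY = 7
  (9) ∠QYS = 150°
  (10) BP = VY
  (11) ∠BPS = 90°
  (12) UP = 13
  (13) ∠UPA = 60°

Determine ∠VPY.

Step 1: By the law of cosines on triangle PVY: PY² = 9² + 9² − 2·9·9·cos(150°) = 302.3, so PY ≈ 17.39.
Step 2: By the inverse law of cosines on triangle VPY: cos(∠VPY) = (9² + 17.39² − 9²) / (2·9·17.39) = 302.3/312.96 = 0.9659, so ∠VPY = 15°.

Therefore, the measure of angle ∠VPY = 15°.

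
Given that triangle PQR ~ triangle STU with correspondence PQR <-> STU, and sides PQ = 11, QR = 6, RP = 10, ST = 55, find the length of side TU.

k = 55/11 = 5. TU = 5 * 6 = 30.

30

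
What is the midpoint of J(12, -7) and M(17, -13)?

The midpoint is the average of the coordinates:
x: (12 + 17)/2 = 29/2
y: (-7 + -13)/2 = -10
Midpoint = (29/2, -10)

(29/2, -10)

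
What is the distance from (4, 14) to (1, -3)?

d = sqrt((-3)^2 + (-17)^2) = sqrt(298)

sqrt(298)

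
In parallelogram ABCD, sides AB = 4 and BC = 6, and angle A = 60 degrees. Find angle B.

Opposite sides of a parallelogram are parallel, so consecutive angles form co-interior angles on a transversal.
Co-interior angles sum to 180°, giving angle B = 180 - 60 = 120 degrees.

120 degrees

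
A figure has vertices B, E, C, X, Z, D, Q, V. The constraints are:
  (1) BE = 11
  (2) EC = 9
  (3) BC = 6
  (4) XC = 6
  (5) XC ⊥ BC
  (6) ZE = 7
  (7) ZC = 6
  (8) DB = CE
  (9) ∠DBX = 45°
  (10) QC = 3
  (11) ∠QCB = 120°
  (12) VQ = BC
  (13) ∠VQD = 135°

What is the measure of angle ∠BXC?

Step 1: By the law of cosines on triangle XCB: XB² = 6² + 6² − 2·6·6·cos(90°) = 72, so XB = 6·√2.
Step 2: By the inverse law of cosines on triangle BXC: cos(∠BXC) = ((6·√2)² + 6² − 6²) / (2·6·√2·6) = 72/101.82 = 0.7071, so ∠BXC = 45°.

Therefore, the measure of angle ∠BXC = 45°.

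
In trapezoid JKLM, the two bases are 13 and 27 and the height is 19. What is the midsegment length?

The midsegment of a trapezoid = (base1 + base2) / 2
midsegment = (13 + 27) / 2
midsegment = 40 / 2
midsegment = 20

20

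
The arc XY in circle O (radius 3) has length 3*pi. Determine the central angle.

The full circumference is 2πr = 6*pi.
The arc is 3*pi / 6*pi = 1/2 of the full circle.
So the central angle = 1/2 × 360° = 180°.

180°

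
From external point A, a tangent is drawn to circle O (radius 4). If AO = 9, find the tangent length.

tangent = √(d² - r²) = √(9² - 4²) = √(81 - 16) = √65 = sqrt(65)

sqrt(65)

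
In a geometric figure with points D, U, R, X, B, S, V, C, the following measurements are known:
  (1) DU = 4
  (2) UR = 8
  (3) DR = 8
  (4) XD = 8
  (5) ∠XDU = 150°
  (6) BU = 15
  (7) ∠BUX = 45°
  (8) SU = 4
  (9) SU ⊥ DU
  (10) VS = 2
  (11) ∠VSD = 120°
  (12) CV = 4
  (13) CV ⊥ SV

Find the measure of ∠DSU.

Step 1: By the law of cosines on triangle SUD: SD² = 4² + 4² − 2·4·4·cos(90°) = 32, so SD = 4·√2.
Step 2: By the inverse law of cosines on triangle DSU: cos(∠DSU) = ((4·√2)² + 4² − 4²) / (2·4·√2·4) = 32/45.25 = 0.7071, so ∠DSU = 45°.

Therefore, the measure of angle ∠DSU = 45°.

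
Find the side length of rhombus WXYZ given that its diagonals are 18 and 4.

Half-diagonals are 9 and 2. side = sqrt(9^2 + 2^2) = sqrt(85)

sqrt(85)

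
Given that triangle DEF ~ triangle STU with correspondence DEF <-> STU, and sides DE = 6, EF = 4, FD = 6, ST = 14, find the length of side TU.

Since the triangles are similar, the ratio of corresponding sides is constant.
Scale factor k = ST / DE = 14 / 6 = 7/3
TU = k * EF = 7/3 * 4 = 28/3

28/3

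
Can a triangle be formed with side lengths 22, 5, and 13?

Check the triangle inequality: 5 + 13 = 18 ≤ 22.
Since the sum of two sides does not exceed the third, no triangle can be formed.

No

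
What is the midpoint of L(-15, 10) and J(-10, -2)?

The midpoint is the average of the coordinates:
x: (-15 + -10)/2 = -25/2
y: (10 + -2)/2 = 4
Midpoint = (-25/2, 4)

(-25/2, 4)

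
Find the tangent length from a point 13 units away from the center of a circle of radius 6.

The tangent, radius, and line from the external point to the center form a right triangle.
The right angle is where the tangent meets the radius.
By the Pythagorean theorem: tangent² + 6² = 13²
tangent² = 169 - 36 = 133
tangent = sqrt(133)

sqrt(133)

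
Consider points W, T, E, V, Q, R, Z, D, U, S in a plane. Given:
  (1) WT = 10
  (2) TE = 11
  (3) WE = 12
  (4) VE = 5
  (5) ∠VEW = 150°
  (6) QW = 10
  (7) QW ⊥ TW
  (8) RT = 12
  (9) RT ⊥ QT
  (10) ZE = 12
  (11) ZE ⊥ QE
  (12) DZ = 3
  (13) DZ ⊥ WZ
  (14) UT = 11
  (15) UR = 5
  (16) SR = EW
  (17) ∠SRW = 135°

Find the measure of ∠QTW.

Step 1: By the law of cosines on triangle TWQ: TQ² = 10² + 10² − 2·10·10·cos(90°) = 200, so TQ = 10·√2.
Step 2: By the inverse law of cosines on triangle QTW: cos(∠QTW) = ((10·√2)² + 10² − 10²) / (2·10·√2·10) = 200/282.84 = 0.7071, so ∠QTW = 45°.

Therefore, the measure of angle ∠QTW = 45°.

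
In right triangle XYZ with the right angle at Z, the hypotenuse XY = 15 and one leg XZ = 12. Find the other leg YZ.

Rearranging the Pythagorean theorem to solve for the unknown leg:
leg^2 = hypotenuse^2 - known_leg^2 = 225 - 144 = 81
leg = sqrt(81) = 9.

9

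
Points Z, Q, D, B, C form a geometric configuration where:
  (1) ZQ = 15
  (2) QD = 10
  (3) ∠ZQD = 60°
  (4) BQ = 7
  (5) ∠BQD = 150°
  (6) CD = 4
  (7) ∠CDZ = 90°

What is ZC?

Step 1: By the law of cosines on triangle ZQD: ZD² = 15² + 10² − 2·15·10·cos(60°) = 175, so ZD = 5·√7.
Step 2: By the law of cosines on triangle ZDC: ZC² = (5·√7)² + 4² − 2·5·√7·4·cos(90°) = 191, so ZC = √191.

Therefore, the length of ZC = √191.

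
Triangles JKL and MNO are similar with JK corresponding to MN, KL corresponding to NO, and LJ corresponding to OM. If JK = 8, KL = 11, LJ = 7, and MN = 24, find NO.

k = 24/8 = 3. NO = 3 * 11 = 33.

33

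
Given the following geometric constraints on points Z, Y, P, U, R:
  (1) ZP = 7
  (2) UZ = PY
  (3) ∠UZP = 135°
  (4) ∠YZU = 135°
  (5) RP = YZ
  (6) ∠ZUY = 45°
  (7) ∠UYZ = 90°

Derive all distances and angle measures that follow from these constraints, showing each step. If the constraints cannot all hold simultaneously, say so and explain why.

These constraints are not satisfiable: (4), (6) and (7) are the three interior angles of triangle YZU, which must sum to 180°, but 135° + 45° + 90° = 270°. No planar figure meets all of them, so nothing further can be derived.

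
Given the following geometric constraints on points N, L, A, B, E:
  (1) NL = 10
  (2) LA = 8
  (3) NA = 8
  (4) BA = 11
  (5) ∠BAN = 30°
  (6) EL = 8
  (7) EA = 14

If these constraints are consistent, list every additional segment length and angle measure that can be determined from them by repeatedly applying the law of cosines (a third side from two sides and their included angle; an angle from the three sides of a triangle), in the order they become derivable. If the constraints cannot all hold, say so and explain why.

The constraints are consistent. Derivable facts, in order:
After 1 step:
- NB ≈ 5.71
- ∠AEL = 28.96°
- ∠ALE = 122.09°
- ∠ALN = 51.32°
- ∠ANL = 51.32°
- ∠EAL = 28.96°
- ∠LAN = 77.36°
After 2 steps:
- ∠ABN = 44.49°
- ∠ANB = 105.51°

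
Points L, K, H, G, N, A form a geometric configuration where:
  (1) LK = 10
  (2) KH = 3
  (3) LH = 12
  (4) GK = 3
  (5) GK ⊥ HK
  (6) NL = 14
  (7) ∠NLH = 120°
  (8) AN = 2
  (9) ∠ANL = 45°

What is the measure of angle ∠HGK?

Step 1: By the law of cosines on triangle GKH: GH² = 3² + 3² − 2·3·3·cos(90°) = 18, so GH = 3·√2.
Step 2: By the inverse law of cosines on triangle HGK: cos(∠HGK) = ((3·√2)² + 3² − 3²) / (2·3·√2·3) = 18/25.46 = 0.7071, so ∠HGK = 45°.

Therefore, the measure of angle ∠HGK = 45°.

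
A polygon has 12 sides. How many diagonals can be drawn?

The number of diagonals in an n-gon is n(n - 3)/2.
For n = 12: 12(12 - 3)/2 = 12 × 9 / 2 = 54.

54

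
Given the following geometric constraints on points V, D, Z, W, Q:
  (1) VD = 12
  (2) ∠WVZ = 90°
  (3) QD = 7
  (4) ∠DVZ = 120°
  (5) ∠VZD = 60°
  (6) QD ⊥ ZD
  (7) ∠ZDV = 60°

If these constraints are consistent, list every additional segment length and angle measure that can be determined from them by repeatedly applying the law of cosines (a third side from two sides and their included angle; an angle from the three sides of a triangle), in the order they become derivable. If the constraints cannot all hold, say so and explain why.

These constraints are not satisfiable: (4), (5) and (7) are the three interior angles of triangle DVZ, which must sum to 180°, but 120° + 60° + 60° = 240°. No planar figure meets all of them, so nothing further can be derived.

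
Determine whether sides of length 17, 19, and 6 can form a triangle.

For three segments to close into a triangle, no single side can be as long as the other two combined.
The longest side is 19, and 6 + 17 = 23 > 19.
A triangle can be formed.

Yes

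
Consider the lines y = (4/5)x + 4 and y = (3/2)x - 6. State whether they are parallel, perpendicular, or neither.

Slope of line 1: m1 = 4/5
Slope of line 2: m2 = 3/2
m1 != m2 (4/5 != 3/2), so not parallel.
m1 * m2 = (4/5) * (3/2) = 6/5 != -1, so not perpendicular.
The lines are neither parallel nor perpendicular.

Neither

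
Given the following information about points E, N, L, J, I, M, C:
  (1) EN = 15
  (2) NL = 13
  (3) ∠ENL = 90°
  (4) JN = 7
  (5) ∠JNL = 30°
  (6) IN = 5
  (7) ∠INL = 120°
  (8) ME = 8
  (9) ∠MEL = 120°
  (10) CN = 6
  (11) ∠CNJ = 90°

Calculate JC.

Step 1: By the law of cosines on triangle JNC: JC² = 7² + 6² − 2·7·6·cos(90°) = 85, so JC = √85.

Therefore, the length of JC = √85.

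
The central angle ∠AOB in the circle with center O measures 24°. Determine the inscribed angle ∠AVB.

By the inscribed angle theorem, the inscribed angle is half the central angle.
Inscribed angle = 24° / 2 = 12°

12°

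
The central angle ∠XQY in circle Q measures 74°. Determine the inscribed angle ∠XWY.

An inscribed angle intercepts an arc from a point on the circle, while the central angle intercepts the same arc from the center.
The inscribed angle is always half the central angle: 74° / 2 = 37°.

37°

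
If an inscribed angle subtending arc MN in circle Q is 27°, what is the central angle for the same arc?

Central angle = 2 × 27° = 54° (inscribed angle theorem).

54°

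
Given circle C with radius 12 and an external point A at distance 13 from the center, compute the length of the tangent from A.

tangent = √(d² - r²) = √(13² - 12²) = √(169 - 144) = √25 = 5

5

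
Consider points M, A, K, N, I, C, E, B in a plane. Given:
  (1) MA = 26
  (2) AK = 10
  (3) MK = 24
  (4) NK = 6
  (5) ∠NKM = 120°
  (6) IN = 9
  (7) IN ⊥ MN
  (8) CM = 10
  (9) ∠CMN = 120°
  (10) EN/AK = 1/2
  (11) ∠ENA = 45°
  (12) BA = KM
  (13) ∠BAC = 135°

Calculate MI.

Step 1: By the law of cosines on triangle NKM: NM² = 6² + 24² − 2·6·24·cos(120°) = 756, so NM = 6·√21.
Step 2: By the law of cosines on triangle MNI: MI² = (6·√21)² + 9² − 2·6·√21·9·cos(90°) = 837, so MI = 3·√93.

Therefore, the length of MI = 3·√93.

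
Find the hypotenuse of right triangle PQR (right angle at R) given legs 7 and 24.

In a right triangle, the square of the hypotenuse equals the sum of the squares of the two legs.
The legs are 7 and 24, so the hypotenuse = sqrt(49 + 576) = sqrt(625) = 25.

25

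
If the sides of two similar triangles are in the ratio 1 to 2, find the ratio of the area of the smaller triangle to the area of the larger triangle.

Area ratio = (side ratio)^2 = (1/2)^2 = 1:4.

1:4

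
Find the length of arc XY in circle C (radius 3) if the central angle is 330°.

Arc length = 2π(3)(11/12) = 11*pi/2

11*pi/2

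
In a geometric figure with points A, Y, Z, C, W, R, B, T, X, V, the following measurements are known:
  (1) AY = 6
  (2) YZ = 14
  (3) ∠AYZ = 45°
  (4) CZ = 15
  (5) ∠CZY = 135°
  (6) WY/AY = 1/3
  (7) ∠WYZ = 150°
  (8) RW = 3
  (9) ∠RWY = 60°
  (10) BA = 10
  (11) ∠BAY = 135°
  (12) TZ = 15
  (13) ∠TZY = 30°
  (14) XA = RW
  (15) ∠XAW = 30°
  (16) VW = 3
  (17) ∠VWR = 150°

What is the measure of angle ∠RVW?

Step 1: By the law of cosines on triangle VWR: VR² = 3² + 3² − 2·3·3·cos(150°) = 33.59, so VR ≈ 5.8.
Step 2: By the inverse law of cosines on triangle RVW: cos(∠RVW) = (5.8² + 3² − 3²) / (2·5.8·3) = 33.59/34.77 = 0.9659, so ∠RVW = 15°.

Therefore, the measure of angle ∠RVW = 15°.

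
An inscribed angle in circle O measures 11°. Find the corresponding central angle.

The inscribed angle theorem states that a central angle is always twice any inscribed angle that subtends the same arc.
Since the inscribed angle is 11°, the central angle = 2 × 11° = 22°.

22°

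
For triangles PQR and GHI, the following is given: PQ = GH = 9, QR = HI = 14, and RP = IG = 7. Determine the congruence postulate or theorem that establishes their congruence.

The given information matches SSS: All three pairs of corresponding sides are equal (Side-Side-Side).

SSS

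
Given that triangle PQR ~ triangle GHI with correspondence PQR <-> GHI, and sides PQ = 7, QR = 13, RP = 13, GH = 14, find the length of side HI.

k = 14/7 = 2. HI = 2 * 13 = 26.

26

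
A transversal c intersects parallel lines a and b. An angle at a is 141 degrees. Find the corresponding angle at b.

Corresponding angles are equal: 141 degrees.

141 degrees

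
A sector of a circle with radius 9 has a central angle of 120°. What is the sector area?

Sector area = πr² × θ/360
= π × 9² × 1/3
= π × 81 × 1/3
= 27*pi

27*pi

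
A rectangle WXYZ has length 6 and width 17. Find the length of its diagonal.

d = sqrt(6^2 + 17^2) = sqrt(325) = 5*sqrt(13)

5*sqrt(13)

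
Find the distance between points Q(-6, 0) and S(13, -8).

d = sqrt((13 - -6)^2 + (-8 - 0)^2)
d = sqrt(19^2 + -8^2)
d = sqrt(361 + 64)
d = sqrt(425) = 5*sqrt(17)

5*sqrt(17)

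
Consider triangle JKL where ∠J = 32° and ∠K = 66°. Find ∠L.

The interior angles sum to 180°: angle L = 180 - 32 - 66 = 82°.
The triangle is acute (angles 32°, 66°, 82°).

82 degrees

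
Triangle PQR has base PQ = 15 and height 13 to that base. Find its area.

Area = (1/2)(15)(13) = 195/2

195/2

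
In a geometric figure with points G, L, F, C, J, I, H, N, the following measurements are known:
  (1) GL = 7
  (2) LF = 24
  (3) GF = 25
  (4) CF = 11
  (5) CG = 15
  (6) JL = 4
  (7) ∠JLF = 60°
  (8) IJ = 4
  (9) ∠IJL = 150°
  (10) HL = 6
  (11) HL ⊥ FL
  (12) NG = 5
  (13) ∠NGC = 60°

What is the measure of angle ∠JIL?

Step 1: By the law of cosines on triangle IJL: IL² = 4² + 4² − 2·4·4·cos(150°) = 59.71, so IL ≈ 7.73.
Step 2: By the inverse law of cosines on triangle JIL: cos(∠JIL) = (4² + 7.73² − 4²) / (2·4·7.73) = 59.71/61.82 = 0.9659, so ∠JIL = 15°.

Therefore, the measure of angle ∠JIL = 15°.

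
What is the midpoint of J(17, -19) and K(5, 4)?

M = ((x₁ + x₂)/2, (y₁ + y₂)/2)
= ((17 + 5)/2, (-19 + 4)/2)
= (22/2, -15/2) = (11, -15/2)

(11, -15/2)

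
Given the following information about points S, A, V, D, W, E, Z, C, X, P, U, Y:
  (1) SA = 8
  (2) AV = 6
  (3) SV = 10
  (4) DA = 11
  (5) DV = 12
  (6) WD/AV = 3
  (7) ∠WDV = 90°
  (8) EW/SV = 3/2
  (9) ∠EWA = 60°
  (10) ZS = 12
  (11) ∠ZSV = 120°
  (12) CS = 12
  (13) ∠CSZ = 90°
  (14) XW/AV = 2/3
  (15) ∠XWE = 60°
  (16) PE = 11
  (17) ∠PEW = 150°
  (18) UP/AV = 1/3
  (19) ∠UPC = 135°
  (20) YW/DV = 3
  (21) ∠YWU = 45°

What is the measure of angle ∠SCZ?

Step 1: By the law of cosines on triangle CSZ: CZ² = 12² + 12² − 2·12·12·cos(90°) = 288, so CZ = 12·√2.
Step 2: By the inverse law of cosines on triangle SCZ: cos(∠SCZ) = (12² + (12·√2)² − 12²) / (2·12·12·√2) = 288/407.29 = 0.7071, so ∠SCZ = 45°.

Therefore, the measure of angle ∠SCZ = 45°.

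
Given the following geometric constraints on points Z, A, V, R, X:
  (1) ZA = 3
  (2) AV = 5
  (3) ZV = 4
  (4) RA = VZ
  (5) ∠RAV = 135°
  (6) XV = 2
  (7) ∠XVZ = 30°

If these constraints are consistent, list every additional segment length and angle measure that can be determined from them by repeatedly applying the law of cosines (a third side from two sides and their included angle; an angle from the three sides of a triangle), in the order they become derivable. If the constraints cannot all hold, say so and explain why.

The constraints are consistent. Derivable facts, in order:
After 1 step:
- VR ≈ 8.32
- ZX ≈ 2.48
- ∠AVZ = 36.87°
- ∠AZV = 90°
- ∠VAZ = 53.13°
After 2 steps:
- ∠ARV = 25.14°
- ∠AVR = 19.86°
- ∠VXZ = 126.21°
- ∠VZX = 23.79°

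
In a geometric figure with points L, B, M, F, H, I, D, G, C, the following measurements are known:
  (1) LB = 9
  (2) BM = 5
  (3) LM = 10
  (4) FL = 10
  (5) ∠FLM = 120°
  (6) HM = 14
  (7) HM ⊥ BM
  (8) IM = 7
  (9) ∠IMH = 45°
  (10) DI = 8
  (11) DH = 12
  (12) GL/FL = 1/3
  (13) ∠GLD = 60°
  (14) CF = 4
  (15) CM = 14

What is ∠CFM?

Step 1: By the law of cosines on triangle FLM: FM² = 10² + 10² − 2·10·10·cos(120°) = 300, so FM = 10·√3.
Step 2: By the inverse law of cosines on triangle CFM: cos(∠CFM) = (4² + (10·√3)² − 14²) / (2·4·10·√3) = 120/138.56 = 0.866, so ∠CFM = 30°.

Therefore, the measure of angle ∠CFM = 30°.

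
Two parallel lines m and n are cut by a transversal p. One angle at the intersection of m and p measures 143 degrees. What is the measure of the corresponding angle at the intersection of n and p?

Corresponding angles are equal: 143 degrees.

143 degrees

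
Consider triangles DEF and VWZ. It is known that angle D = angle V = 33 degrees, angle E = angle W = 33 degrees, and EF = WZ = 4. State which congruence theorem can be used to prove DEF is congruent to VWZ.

The given information provides:
angle D = angle V = 33 degrees, angle E = angle W = 33 degrees, and EF = WZ = 4
This matches the AAS congruence theorem.
Two pairs of corresponding angles and a non-included side are equal (Angle-Angle-Side).

AAS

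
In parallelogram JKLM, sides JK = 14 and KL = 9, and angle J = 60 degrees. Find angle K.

Opposite sides of a parallelogram are parallel, so consecutive angles form co-interior angles on a transversal.
Co-interior angles sum to 180°, giving angle K = 180 - 60 = 120 degrees.

120 degrees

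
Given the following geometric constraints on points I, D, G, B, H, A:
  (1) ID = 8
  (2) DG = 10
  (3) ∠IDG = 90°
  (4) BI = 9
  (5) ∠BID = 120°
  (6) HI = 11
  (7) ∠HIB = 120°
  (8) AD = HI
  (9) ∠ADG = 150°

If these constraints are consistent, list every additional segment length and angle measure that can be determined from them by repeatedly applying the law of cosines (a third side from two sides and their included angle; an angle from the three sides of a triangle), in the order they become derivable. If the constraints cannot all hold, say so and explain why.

The constraints are consistent. Derivable facts, in order:
After 1 step:
- BH ≈ 17.35
- DB ≈ 14.73
- GA ≈ 20.29
- IG = 2·√41
After 2 steps:
- ∠AGD = 15.73°
- ∠BDI = 31.95°
- ∠BHI = 26.7°
- ∠DAG = 14.27°
- ∠DBI = 28.05°
- ∠DGI = 38.66°
- ∠DIG = 51.34°
- ∠HBI = 33.3°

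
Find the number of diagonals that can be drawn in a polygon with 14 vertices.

Total line segments between 14 vertices = C(14,2) = 91.
Subtract the 14 sides: 91 - 14 = 77 diagonals.

77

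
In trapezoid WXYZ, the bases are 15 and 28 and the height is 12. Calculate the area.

Area of a trapezoid = (base1 + base2) * height / 2
Area = (15 + 28) * 12 / 2
Area = 43 * 12 / 2
Area = 516 / 2
Area = 258

258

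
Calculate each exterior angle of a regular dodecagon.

Each exterior angle of a regular n-gon is 360 / n.
For n = 12: 360 / 12 = 30 degrees.

30 degrees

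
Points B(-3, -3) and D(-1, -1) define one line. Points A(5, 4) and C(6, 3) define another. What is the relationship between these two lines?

Slope of line 1: m1 = (-1 - -3)/(-1 - -3) = 2/2 = 1
Slope of line 2: m2 = (3 - 4)/(6 - 5) = -1/1 = -1
m1 * m2 = (1) * (-1) = -1 = -1, so the lines are perpendicular.

Perpendicular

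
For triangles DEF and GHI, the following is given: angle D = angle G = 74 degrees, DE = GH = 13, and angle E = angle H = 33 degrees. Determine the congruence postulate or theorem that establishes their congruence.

The given information provides:
angle D = angle G = 74 degrees, DE = GH = 13, and angle E = angle H = 33 degrees
This matches the ASA congruence theorem.
Two pairs of corresponding angles and the included side are equal (Angle-Side-Angle).

ASA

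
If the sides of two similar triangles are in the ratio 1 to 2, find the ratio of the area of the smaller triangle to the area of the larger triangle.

Area ratio = (side ratio)^2 = (1/2)^2 = 1:4.

1:4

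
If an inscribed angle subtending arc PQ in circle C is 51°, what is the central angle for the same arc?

The inscribed angle theorem states that a central angle is always twice any inscribed angle that subtends the same arc.
Since the inscribed angle is 51°, the central angle = 2 × 51° = 102°.

102°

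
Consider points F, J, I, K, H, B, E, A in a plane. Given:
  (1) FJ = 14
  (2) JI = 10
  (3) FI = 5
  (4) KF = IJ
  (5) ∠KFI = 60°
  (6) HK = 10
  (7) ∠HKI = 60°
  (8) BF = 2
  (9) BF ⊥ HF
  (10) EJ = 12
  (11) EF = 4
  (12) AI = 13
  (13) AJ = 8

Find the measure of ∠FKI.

From the given relations: KF = IJ = 10.
Step 1: By the law of cosines on triangle KFI: KI² = 10² + 5² − 2·10·5·cos(60°) = 75, so KI = 5·√3.
Step 2: By the inverse law of cosines on triangle FKI: cos(∠FKI) = (10² + (5·√3)² − 5²) / (2·10·5·√3) = 150/173.21 = 0.866, so ∠FKI = 30°.

Therefore, the measure of angle ∠FKI = 30°.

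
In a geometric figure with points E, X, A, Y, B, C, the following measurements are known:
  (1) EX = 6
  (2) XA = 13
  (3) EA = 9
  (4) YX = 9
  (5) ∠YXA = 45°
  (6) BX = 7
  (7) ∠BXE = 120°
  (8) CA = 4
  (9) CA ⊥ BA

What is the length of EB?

Step 1: By the law of cosines on triangle EXB: EB² = 6² + 7² − 2·6·7·cos(120°) = 127, so EB = √127.

Therefore, the length of EB = √127.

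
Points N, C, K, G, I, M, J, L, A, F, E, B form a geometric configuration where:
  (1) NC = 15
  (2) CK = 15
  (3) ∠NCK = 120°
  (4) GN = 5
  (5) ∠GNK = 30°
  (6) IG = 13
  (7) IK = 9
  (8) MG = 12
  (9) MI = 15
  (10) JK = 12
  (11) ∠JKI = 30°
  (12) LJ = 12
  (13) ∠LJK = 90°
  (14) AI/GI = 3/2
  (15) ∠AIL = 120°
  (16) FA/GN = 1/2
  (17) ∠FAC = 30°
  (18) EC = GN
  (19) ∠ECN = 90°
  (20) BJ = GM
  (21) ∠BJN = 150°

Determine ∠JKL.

Step 1: By the law of cosines on triangle KJL: KL² = 12² + 12² − 2·12·12·cos(90°) = 288, so KL = 12·√2.
Step 2: By the inverse law of cosines on triangle JKL: cos(∠JKL) = (12² + (12·√2)² − 12²) / (2·12·12·√2) = 288/407.29 = 0.7071, so ∠JKL = 45°.

Therefore, the measure of angle ∠JKL = 45°.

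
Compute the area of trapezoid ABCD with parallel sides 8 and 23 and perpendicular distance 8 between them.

Area of a trapezoid = (base1 + base2) * height / 2
Area = (8 + 23) * 8 / 2
Area = 31 * 8 / 2
Area = 248 / 2
Area = 124

124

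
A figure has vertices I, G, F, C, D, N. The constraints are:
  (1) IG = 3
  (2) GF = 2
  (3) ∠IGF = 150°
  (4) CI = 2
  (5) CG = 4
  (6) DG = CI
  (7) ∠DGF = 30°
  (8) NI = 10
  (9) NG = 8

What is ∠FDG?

From the given relations: DG = CI = 2.
Step 1: By the law of cosines on triangle DGF: DF² = 2² + 2² − 2·2·2·cos(30°) = 1.07, so DF ≈ 1.04.
Step 2: By the inverse law of cosines on triangle FDG: cos(∠FDG) = (1.04² + 2² − 2²) / (2·1.04·2) = 1.07/4.14 = 0.2588, so ∠FDG = 75°.

Therefore, the measure of angle ∠FDG = 75°.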